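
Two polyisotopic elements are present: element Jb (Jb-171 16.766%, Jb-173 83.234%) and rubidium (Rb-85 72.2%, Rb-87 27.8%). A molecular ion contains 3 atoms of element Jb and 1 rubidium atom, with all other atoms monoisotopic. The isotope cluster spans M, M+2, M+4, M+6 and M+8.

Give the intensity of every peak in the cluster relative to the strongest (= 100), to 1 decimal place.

Element Jb pattern (n=3): 0.0047129 : 0.07019092 : 0.34845945 : 0.57663673
Rubidium pattern (n=1): 0.7220 : 0.2780
Convolve the two distributions (both contribute in 2-u steps):
  M: 0.0047129×0.7220 = 0.003403
  M+2: 0.0047129×0.2780 + 0.07019092×0.7220 = 0.051988
  M+4: 0.07019092×0.2780 + 0.34845945×0.7220 = 0.271101
  M+6: 0.34845945×0.2780 + 0.57663673×0.7220 = 0.513203
  M+8: 0.57663673×0.2780 = 0.160305
Scale to base peak (0.513203) = 100: 0.7 : 10.1 : 52.8 : 100.0 : 31.2

0.7 : 10.1 : 52.8 : 100.0 : 31.2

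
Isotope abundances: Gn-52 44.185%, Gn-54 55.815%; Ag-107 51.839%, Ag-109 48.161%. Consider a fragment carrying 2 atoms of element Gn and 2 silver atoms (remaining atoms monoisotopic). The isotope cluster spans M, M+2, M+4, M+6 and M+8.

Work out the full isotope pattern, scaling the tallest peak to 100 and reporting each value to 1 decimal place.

Element Gn pattern (n=2): 0.19523142 : 0.49323715 : 0.31153142
Silver pattern (n=2): 0.26872819 : 0.49932362 : 0.23194819
Convolve the two distributions (both contribute in 2-u steps):
  M: 0.19523142×0.26872819 = 0.052464
  M+2: 0.19523142×0.49932362 + 0.49323715×0.26872819 = 0.230030
  M+4: 0.19523142×0.23194819 + 0.49323715×0.49932362 + 0.31153142×0.26872819 = 0.375286
  M+6: 0.49323715×0.23194819 + 0.31153142×0.49932362 = 0.269960
  M+8: 0.31153142×0.23194819 = 0.072259
Scale to base peak (0.375286) = 100: 14.0 : 61.3 : 100.0 : 71.9 : 19.3

14.0 : 61.3 : 100.0 : 71.9 : 19.3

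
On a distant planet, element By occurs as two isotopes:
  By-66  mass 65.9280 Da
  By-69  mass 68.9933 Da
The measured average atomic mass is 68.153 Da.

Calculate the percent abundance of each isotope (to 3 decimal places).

Let x be the fractional abundance of By-66; then By-69 has abundance 1 − x.
65.9280·x + 68.9933·(1 − x) = 68.153
(65.9280 − 68.9933)·x = 68.153 − 68.9933
x = -0.8403 / -3.0653 = 0.27413 → 27.413% By-66, 72.587% By-69.

By-66: 27.413%, By-69: 72.587%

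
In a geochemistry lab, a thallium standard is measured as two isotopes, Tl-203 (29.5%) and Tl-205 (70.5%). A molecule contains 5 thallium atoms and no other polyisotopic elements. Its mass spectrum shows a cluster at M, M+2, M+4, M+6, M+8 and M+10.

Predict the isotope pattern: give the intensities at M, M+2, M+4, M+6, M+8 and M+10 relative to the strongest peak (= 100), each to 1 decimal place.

0.6 : 7.3 : 35.0 : 83.7 : 100.0 : 47.8

Each Tl atom is independently Tl-203 (p = 0.295) or Tl-205 (q = 0.705); the cluster is the binomial expansion (p + q)^5.
P(M) = 0.295^5 = 0.002234
P(M+2) = 5 × 0.295^4 × 0.705^1 = 0.026696
P(M+4) = 10 × 0.295^3 × 0.705^2 = 0.127598
P(M+6) = 10 × 0.295^2 × 0.705^3 = 0.304938
P(M+8) = 5 × 0.295^1 × 0.705^4 = 0.364375
P(M+10) = 0.705^5 = 0.174159
The M+8 peak is largest (0.364375); scaling to 100 gives 0.6 : 7.3 : 35.0 : 83.7 : 100.0 : 47.8.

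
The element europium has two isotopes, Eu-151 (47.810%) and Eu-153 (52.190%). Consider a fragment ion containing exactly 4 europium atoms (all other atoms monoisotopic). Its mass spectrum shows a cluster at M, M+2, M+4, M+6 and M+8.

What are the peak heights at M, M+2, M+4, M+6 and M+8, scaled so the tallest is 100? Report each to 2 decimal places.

Each Eu atom is independently Eu-151 (p = 0.47810) or Eu-153 (q = 0.52190); the cluster is the binomial expansion (p + q)^4.
P(M) = 0.47810^4 = 0.052249
P(M+2) = 4 × 0.47810^3 × 0.52190^1 = 0.228141
P(M+4) = 6 × 0.47810^2 × 0.52190^2 = 0.373563
P(M+6) = 4 × 0.47810^1 × 0.52190^3 = 0.271857
P(M+8) = 0.52190^4 = 0.074191
The M+4 peak is largest (0.373563); scaling to 100 gives 13.99 : 61.07 : 100.00 : 72.77 : 19.86.

13.99 : 61.07 : 100.00 : 72.77 : 19.86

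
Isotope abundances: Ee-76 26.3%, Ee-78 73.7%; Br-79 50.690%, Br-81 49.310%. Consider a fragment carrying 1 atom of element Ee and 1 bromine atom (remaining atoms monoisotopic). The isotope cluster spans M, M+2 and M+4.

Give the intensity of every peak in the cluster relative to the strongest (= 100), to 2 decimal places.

26.49 : 100.00 : 72.21

Element Ee pattern (n=1): 0.2630 : 0.7370
Bromine pattern (n=1): 0.5069 : 0.4931
Convolve the two distributions (both contribute in 2-u steps):
  M: 0.2630×0.5069 = 0.133315
  M+2: 0.2630×0.4931 + 0.7370×0.5069 = 0.503271
  M+4: 0.7370×0.4931 = 0.363415
Scale to base peak (0.503271) = 100: 26.49 : 100.00 : 72.21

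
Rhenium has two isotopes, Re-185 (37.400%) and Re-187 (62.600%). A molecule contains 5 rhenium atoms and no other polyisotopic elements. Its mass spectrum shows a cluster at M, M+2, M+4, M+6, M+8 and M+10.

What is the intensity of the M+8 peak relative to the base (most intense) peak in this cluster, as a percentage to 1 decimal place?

Term probabilities: M 0.0073, M+2 0.0612, M+4 0.2050, M+6 0.3431, M+8 0.2872, M+10 0.0961. Base peak = M+6.
P(M+6) = C(5,3) × 0.37400^2 × 0.62600^3 = 10 × 0.139876 × 0.24531438 = 0.343136 (base)
P(M+8) = C(5,4) × 0.37400^1 × 0.62600^4 = 5 × 0.3740 × 0.1535668 = 0.287170
Relative intensity = 0.287170 / 0.343136 × 100 = 83.7

83.7%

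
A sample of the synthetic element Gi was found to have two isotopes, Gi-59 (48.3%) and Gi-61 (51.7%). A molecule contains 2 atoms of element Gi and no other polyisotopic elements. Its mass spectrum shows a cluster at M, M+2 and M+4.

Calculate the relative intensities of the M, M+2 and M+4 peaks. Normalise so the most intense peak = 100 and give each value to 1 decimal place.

The 2 Gi atoms are independent, so intensities follow the terms of (0.483 + 0.517)^2.
P(M) = 0.483^2 = 0.233289
P(M+2) = 2 × 0.483^1 × 0.517^1 = 0.499422
P(M+4) = 0.517^2 = 0.267289
The M+2 peak is largest (0.499422); scaling to 100 gives 46.7 : 100.0 : 53.5.

46.7 : 100.0 : 53.5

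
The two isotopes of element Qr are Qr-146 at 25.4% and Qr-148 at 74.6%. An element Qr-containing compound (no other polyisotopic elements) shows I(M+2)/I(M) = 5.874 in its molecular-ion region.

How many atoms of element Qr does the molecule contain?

The M+2/M ratio from n Qr atoms is n · q/p = n · 0.746/0.254.
n = 5.874 × 0.254/0.746 = 2.00 ≈ 2

2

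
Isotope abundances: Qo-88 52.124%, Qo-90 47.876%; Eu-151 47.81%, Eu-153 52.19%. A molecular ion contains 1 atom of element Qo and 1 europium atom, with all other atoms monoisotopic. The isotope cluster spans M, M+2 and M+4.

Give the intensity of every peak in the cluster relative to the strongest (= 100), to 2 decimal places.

Element Qo pattern (n=1): 0.52124 : 0.47876
Europium pattern (n=1): 0.4781 : 0.5219
Convolve the two distributions (both contribute in 2-u steps):
  M: 0.52124×0.4781 = 0.249205
  M+2: 0.52124×0.5219 + 0.47876×0.4781 = 0.500930
  M+4: 0.47876×0.5219 = 0.249865
Scale to base peak (0.500930) = 100: 49.75 : 100.00 : 49.88

49.75 : 100.00 : 49.88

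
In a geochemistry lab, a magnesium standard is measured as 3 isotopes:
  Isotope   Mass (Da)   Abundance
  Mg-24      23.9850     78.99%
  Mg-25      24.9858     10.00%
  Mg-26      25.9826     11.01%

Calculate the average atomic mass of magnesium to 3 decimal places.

24.305 Da

The abundance-weighted mean is 0.7899 × 23.9850 + 0.1000 × 24.9858 + 0.1101 × 25.9826
= 18.94575 + 2.49858 + 2.86068 = 24.30501 Da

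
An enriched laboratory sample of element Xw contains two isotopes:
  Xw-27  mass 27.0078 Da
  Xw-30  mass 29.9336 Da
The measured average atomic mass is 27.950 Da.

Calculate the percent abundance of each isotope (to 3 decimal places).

With x = fraction of Xw-27 (so Xw-30 is 1 − x):
27.0078·x + 29.9336·(1 − x) = 27.950
(27.0078 − 29.9336)·x = 27.950 − 29.9336
x = -1.9836 / -2.9258 = 0.67797 → 67.797% Xw-27, 32.203% Xw-30.

Xw-27: 67.797%, Xw-30: 32.203%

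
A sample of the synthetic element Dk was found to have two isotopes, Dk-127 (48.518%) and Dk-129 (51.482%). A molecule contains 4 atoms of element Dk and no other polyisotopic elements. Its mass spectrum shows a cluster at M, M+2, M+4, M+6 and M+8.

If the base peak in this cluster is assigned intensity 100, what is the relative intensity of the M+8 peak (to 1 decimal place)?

Binomial terms of (0.48518 + 0.51482)^4: M 0.0554, M+2 0.2352, M+4 0.3743, M+6 0.2648, M+8 0.0702 → M+4 is the base peak.
P(M+4) = C(4,2) × 0.48518^2 × 0.51482^2 = 6 × 0.23539963 × 0.26503963 = 0.374341 (base)
P(M+8) = C(4,4) × 0.48518^0 × 0.51482^4 = 1 × 1.0000 × 0.07024601 = 0.070246
Relative intensity = 0.070246 / 0.374341 × 100 = 18.8

18.8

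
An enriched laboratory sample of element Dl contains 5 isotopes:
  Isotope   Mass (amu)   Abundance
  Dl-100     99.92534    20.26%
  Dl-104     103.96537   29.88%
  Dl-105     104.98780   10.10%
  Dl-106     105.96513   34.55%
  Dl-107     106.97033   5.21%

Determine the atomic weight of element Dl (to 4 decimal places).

104.0976 amu

Ar = Σ fᵢ·mᵢ = 0.2026 × 99.92534 + 0.2988 × 103.96537 + 0.1010 × 104.98780 + 0.3455 × 105.96513 + 0.0521 × 106.97033
= 20.244874 + 31.064853 + 10.603768 + 36.610952 + 5.573154 = 104.097601 amu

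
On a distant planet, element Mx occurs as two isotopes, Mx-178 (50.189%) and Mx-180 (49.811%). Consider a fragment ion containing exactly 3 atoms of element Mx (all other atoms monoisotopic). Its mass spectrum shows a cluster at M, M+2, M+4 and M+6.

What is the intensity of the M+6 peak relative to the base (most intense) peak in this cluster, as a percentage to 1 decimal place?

(0.50189 + 0.49811)^3 gives M 0.1264, M+2 0.3764, M+4 0.3736, M+6 0.1236; the largest is M+2.
P(M+2) = C(3,1) × 0.50189^2 × 0.49811^1 = 3 × 0.25189357 × 0.49811 = 0.376412 (base)
P(M+6) = C(3,3) × 0.50189^0 × 0.49811^3 = 1 × 1.0000 × 0.12358785 = 0.123588
Relative intensity = 0.123588 / 0.376412 × 100 = 32.8

32.8%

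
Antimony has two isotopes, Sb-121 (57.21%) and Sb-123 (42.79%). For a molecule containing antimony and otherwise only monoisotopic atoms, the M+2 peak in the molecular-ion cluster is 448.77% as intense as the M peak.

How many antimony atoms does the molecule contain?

With n Sb atoms, P(M+2)/P(M) = C(n,1)·p^(n−1)q / p^n = n·q/p = n · 0.4279/0.5721.
n = 4.4877 × 0.5721/0.4279 = 6.00 ≈ 6

6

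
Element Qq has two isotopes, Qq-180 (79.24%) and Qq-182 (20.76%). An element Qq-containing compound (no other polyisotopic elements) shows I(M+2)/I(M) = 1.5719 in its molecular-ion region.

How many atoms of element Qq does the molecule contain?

With n Qq atoms, P(M+2)/P(M) = C(n,1)·p^(n−1)q / p^n = n·q/p = n · 0.2076/0.7924.
n = 1.5719 × 0.7924/0.2076 = 6.00 ≈ 6

6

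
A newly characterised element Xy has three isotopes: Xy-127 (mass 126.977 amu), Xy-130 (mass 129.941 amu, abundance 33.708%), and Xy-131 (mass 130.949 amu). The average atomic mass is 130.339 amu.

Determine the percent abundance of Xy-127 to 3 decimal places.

6.803%

The remaining 66.292% is split between Xy-127 (fraction x) and Xy-131 (fraction 0.66292 − x).
Substituting: 126.977x + 130.949(0.66292 − x) = 86.53848772
(126.977 − 130.949)x = -0.27022336  ⇒  x = 0.06803, y = 0.59489
Xy-127: 6.803%, Xy-131: 59.489%.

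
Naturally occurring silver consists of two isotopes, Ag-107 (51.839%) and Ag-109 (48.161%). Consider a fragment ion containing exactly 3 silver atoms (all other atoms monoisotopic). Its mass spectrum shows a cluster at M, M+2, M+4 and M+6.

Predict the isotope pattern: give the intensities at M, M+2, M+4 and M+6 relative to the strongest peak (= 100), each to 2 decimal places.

The 3 Ag atoms are independent, so intensities follow the terms of (0.51839 + 0.48161)^3.
P(M) = 0.51839^3 = 0.139306
P(M+2) = 3 × 0.51839^2 × 0.48161^1 = 0.388267
P(M+4) = 3 × 0.51839^1 × 0.48161^2 = 0.360719
P(M+6) = 0.48161^3 = 0.111709
The M+2 peak is largest (0.388267); scaling to 100 gives 35.88 : 100.00 : 92.90 : 28.77.

35.88 : 100.00 : 92.90 : 28.77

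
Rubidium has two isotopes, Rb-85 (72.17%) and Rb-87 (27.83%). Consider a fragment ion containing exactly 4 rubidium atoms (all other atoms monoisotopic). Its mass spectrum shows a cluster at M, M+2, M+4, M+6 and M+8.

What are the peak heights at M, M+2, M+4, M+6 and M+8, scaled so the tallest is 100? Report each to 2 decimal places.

64.83 : 100.00 : 57.84 : 14.87 : 1.43

Expanding (0.7217 + 0.2783)^4:
P(M) = 0.7217^4 = 0.271286
P(M+2) = 4 × 0.7217^3 × 0.2783^1 = 0.418450
P(M+4) = 6 × 0.7217^2 × 0.2783^2 = 0.242042
P(M+6) = 4 × 0.7217^1 × 0.2783^3 = 0.062224
P(M+8) = 0.2783^4 = 0.005999
The M+2 peak is largest (0.418450); scaling to 100 gives 64.83 : 100.00 : 57.84 : 14.87 : 1.43.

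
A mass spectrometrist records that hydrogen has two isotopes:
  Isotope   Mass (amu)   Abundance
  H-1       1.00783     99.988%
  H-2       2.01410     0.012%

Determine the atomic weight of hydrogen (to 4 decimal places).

1.0080 amu

Weight each isotope mass by its fractional abundance: 0.99988 × 1.00783 + 0.00012 × 2.01410
= 1.007709 + 0.000242 = 1.007951 amu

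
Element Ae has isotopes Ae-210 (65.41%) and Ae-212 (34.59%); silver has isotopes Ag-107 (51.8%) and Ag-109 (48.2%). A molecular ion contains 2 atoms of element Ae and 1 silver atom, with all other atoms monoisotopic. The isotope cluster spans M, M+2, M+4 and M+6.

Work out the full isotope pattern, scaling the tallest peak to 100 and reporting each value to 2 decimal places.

50.30 : 100.00 : 63.57 : 13.09

Element Ae pattern (n=2): 0.42784681 : 0.45250638 : 0.11964681
Silver pattern (n=1): 0.5180 : 0.4820
Convolve the two distributions (both contribute in 2-u steps):
  M: 0.42784681×0.5180 = 0.221625
  M+2: 0.42784681×0.4820 + 0.45250638×0.5180 = 0.440620
  M+4: 0.45250638×0.4820 + 0.11964681×0.5180 = 0.280085
  M+6: 0.11964681×0.4820 = 0.057670
Scale to base peak (0.440620) = 100: 50.30 : 100.00 : 63.57 : 13.09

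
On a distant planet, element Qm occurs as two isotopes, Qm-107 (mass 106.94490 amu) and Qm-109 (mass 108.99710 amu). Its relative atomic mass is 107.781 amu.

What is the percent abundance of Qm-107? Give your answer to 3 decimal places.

59.258%

Writing the weighted mean with unknown fraction x of Qm-107:
106.94490·x + 108.99710·(1 − x) = 107.781
(106.94490 − 108.99710)·x = 107.781 − 108.99710
x = -1.21610 / -2.05220 = 0.59258 → 59.258% Qm-107, 40.742% Qm-109.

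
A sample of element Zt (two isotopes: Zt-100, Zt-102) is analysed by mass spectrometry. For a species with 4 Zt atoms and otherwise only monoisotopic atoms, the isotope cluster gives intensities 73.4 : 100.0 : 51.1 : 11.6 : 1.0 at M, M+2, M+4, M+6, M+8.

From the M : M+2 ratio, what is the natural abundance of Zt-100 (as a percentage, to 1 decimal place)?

74.6%

If p is the fraction of Zt that is Zt-100, then I(M+2)/I(M) = [C(4,1)·p^3·(1−p)] / p^4 = 4·(1−p)/p = 100.0/73.4 = 1.3624
(1−p)/p = 1.3624/4 = 0.3406  ⇒  p = 1/(1 + 0.3406) = 0.7459
Zt-100: 74.6%, Zt-102: 25.4%.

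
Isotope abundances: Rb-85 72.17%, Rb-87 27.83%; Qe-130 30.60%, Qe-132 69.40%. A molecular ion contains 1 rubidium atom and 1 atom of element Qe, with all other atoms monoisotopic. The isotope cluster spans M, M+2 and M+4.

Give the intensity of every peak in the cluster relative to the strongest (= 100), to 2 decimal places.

Rubidium pattern (n=1): 0.7217 : 0.2783
Element Qe pattern (n=1): 0.3060 : 0.6940
Convolve the two distributions (both contribute in 2-u steps):
  M: 0.7217×0.3060 = 0.220840
  M+2: 0.7217×0.6940 + 0.2783×0.3060 = 0.586020
  M+4: 0.2783×0.6940 = 0.193140
Scale to base peak (0.586020) = 100: 37.68 : 100.00 : 32.96

37.68 : 100.00 : 32.96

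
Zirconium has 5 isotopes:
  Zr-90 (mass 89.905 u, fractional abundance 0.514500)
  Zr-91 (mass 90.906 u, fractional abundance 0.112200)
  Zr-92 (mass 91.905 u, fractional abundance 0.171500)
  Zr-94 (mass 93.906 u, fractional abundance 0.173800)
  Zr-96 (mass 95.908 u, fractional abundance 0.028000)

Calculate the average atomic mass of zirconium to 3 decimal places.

91.224 u

Ar = Σ fᵢ·mᵢ = 0.514500 × 89.905 + 0.112200 × 90.906 + 0.171500 × 91.905 + 0.173800 × 93.906 + 0.028000 × 95.908
= 46.2561 + 10.1997 + 15.7617 + 16.3209 + 2.6854 = 91.2238 u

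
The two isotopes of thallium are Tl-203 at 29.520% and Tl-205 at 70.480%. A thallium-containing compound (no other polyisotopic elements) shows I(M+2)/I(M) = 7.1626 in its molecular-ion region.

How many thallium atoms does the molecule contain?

3

The M+2/M ratio from n Tl atoms is n · q/p = n · 0.70480/0.29520.
n = 7.1626 × 0.29520/0.70480 = 3.00 ≈ 3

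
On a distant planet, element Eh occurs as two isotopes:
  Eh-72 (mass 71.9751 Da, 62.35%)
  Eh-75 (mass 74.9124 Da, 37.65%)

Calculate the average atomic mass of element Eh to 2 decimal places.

73.08 Da

Weight each isotope mass by its fractional abundance: 0.6235 × 71.9751 + 0.3765 × 74.9124
= 44.87647 + 28.20452 = 73.08099 Da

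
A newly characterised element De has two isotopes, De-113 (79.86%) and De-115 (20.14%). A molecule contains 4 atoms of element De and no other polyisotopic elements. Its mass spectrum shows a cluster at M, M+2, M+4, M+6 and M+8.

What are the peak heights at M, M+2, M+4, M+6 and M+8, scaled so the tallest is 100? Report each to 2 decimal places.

Expanding (0.7986 + 0.2014)^4:
P(M) = 0.7986^4 = 0.406740
P(M+2) = 4 × 0.7986^3 × 0.2014^1 = 0.410306
P(M+4) = 6 × 0.7986^2 × 0.2014^2 = 0.155213
P(M+6) = 4 × 0.7986^1 × 0.2014^3 = 0.026096
P(M+8) = 0.2014^4 = 0.001645
The M+2 peak is largest (0.410306); scaling to 100 gives 99.13 : 100.00 : 37.83 : 6.36 : 0.40.

99.13 : 100.00 : 37.83 : 6.36 : 0.40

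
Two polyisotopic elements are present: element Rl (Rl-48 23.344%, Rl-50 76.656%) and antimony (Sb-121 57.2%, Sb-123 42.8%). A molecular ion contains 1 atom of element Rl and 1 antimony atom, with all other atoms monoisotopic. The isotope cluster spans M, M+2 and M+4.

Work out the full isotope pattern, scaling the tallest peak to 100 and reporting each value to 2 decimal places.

24.80 : 100.00 : 60.94

Element Rl pattern (n=1): 0.23344 : 0.76656
Antimony pattern (n=1): 0.5720 : 0.4280
Convolve the two distributions (both contribute in 2-u steps):
  M: 0.23344×0.5720 = 0.133528
  M+2: 0.23344×0.4280 + 0.76656×0.5720 = 0.538385
  M+4: 0.76656×0.4280 = 0.328088
Scale to base peak (0.538385) = 100: 24.80 : 100.00 : 60.94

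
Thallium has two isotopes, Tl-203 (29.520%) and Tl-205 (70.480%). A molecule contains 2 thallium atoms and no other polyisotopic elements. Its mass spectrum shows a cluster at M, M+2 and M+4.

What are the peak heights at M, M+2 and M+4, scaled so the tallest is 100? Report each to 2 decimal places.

Expanding (0.29520 + 0.70480)^2:
P(M) = 0.29520^2 = 0.087143
P(M+2) = 2 × 0.29520^1 × 0.70480^1 = 0.416114
P(M+4) = 0.70480^2 = 0.496743
The M+4 peak is largest (0.496743); scaling to 100 gives 17.54 : 83.77 : 100.00.

17.54 : 83.77 : 100.00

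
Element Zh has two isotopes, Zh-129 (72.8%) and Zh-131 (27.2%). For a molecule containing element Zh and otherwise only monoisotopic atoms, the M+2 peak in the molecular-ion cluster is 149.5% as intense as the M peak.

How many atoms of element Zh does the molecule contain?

The M+2/M ratio from n Zh atoms is n · q/p = n · 0.272/0.728.
n = 1.495 × 0.728/0.272 = 4.00 ≈ 4

4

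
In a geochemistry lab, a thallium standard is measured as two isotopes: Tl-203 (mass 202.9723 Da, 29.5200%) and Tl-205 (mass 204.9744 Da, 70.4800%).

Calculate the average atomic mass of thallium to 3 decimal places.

Average mass = Σ (abundance × isotope mass) = 0.295200 × 202.9723 + 0.704800 × 204.9744
= 59.91742 + 144.46596 = 204.38338 Da

204.383 Da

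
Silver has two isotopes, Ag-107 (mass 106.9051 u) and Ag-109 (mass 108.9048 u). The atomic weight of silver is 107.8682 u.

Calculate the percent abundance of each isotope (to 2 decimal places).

With x = fraction of Ag-107 (so Ag-109 is 1 − x):
106.9051·x + 108.9048·(1 − x) = 107.8682
(106.9051 − 108.9048)·x = 107.8682 − 108.9048
x = -1.0366 / -1.9997 = 0.51838 → 51.84% Ag-107, 48.16% Ag-109.

Ag-107: 51.84%, Ag-109: 48.16%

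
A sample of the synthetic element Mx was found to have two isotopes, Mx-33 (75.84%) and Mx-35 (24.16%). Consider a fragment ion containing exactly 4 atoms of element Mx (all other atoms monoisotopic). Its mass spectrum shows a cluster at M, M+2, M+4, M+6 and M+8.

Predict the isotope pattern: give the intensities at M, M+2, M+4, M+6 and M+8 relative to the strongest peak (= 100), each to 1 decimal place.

Expanding (0.7584 + 0.2416)^4:
P(M) = 0.7584^4 = 0.330821
P(M+2) = 4 × 0.7584^3 × 0.2416^1 = 0.421553
P(M+4) = 6 × 0.7584^2 × 0.2416^2 = 0.201438
P(M+6) = 4 × 0.7584^1 × 0.2416^3 = 0.042781
P(M+8) = 0.2416^4 = 0.003407
The M+2 peak is largest (0.421553); scaling to 100 gives 78.5 : 100.0 : 47.8 : 10.1 : 0.8.

78.5 : 100.0 : 47.8 : 10.1 : 0.8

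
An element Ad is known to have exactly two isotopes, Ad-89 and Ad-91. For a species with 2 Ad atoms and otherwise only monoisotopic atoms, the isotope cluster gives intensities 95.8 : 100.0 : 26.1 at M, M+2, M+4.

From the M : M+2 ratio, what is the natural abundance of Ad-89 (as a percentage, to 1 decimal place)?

If p is the fraction of Ad that is Ad-89, then I(M+2)/I(M) = [C(2,1)·p^1·(1−p)] / p^2 = 2·(1−p)/p = 100.0/95.8 = 1.0438
(1−p)/p = 1.0438/2 = 0.5219  ⇒  p = 1/(1 + 0.5219) = 0.6571
Ad-89: 65.7%, Ad-91: 34.3%.

65.7%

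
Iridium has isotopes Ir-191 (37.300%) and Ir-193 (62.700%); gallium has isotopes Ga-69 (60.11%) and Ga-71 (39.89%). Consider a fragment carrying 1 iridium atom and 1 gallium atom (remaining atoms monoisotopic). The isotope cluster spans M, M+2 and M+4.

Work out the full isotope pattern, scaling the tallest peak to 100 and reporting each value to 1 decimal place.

42.7 : 100.0 : 47.6

Iridium pattern (n=1): 0.3730 : 0.6270
Gallium pattern (n=1): 0.6011 : 0.3989
Convolve the two distributions (both contribute in 2-u steps):
  M: 0.3730×0.6011 = 0.224210
  M+2: 0.3730×0.3989 + 0.6270×0.6011 = 0.525679
  M+4: 0.6270×0.3989 = 0.250110
Scale to base peak (0.525679) = 100: 42.7 : 100.0 : 47.6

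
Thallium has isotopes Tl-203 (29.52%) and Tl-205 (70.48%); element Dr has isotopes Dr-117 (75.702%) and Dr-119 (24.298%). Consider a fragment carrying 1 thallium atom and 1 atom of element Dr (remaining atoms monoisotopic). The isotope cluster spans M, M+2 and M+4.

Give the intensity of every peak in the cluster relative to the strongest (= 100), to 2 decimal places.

Thallium pattern (n=1): 0.2952 : 0.7048
Element Dr pattern (n=1): 0.75702 : 0.24298
Convolve the two distributions (both contribute in 2-u steps):
  M: 0.2952×0.75702 = 0.223472
  M+2: 0.2952×0.24298 + 0.7048×0.75702 = 0.605275
  M+4: 0.7048×0.24298 = 0.171252
Scale to base peak (0.605275) = 100: 36.92 : 100.00 : 28.29

36.92 : 100.00 : 28.29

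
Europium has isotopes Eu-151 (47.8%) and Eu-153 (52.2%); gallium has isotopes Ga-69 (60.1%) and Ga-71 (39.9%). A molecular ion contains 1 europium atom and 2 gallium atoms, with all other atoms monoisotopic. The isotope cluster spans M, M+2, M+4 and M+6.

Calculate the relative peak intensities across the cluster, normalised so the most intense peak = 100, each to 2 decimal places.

41.33 : 100.00 : 78.14 : 19.89

Europium pattern (n=1): 0.4780 : 0.5220
Gallium pattern (n=2): 0.361201 : 0.479598 : 0.159201
Convolve the two distributions (both contribute in 2-u steps):
  M: 0.4780×0.361201 = 0.172654
  M+2: 0.4780×0.479598 + 0.5220×0.361201 = 0.417795
  M+4: 0.4780×0.159201 + 0.5220×0.479598 = 0.326448
  M+6: 0.5220×0.159201 = 0.083103
Scale to base peak (0.417795) = 100: 41.33 : 100.00 : 78.14 : 19.89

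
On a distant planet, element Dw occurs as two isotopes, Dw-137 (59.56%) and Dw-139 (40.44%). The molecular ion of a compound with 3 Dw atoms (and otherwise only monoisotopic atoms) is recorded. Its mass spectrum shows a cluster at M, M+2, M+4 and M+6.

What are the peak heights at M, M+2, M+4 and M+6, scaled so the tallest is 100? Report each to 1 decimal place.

49.1 : 100.0 : 67.9 : 15.4

Expanding (0.5956 + 0.4044)^3:
P(M) = 0.5956^3 = 0.211283
P(M+2) = 3 × 0.5956^2 × 0.4044^1 = 0.430370
P(M+4) = 3 × 0.5956^1 × 0.4044^2 = 0.292212
P(M+6) = 0.4044^3 = 0.066135
The M+2 peak is largest (0.430370); scaling to 100 gives 49.1 : 100.0 : 67.9 : 15.4.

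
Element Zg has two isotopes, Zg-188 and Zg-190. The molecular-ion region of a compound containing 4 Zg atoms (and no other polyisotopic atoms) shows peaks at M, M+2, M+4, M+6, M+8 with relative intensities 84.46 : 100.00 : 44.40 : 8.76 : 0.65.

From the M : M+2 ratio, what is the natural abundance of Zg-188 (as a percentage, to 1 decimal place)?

77.2%

Write p for the Zg-188 fraction. I(M+2)/I(M) = [C(4,1)·p^3·(1−p)] / p^4 = 4·(1−p)/p = 100.00/84.46 = 1.1840
(1−p)/p = 1.1840/4 = 0.2960  ⇒  p = 1/(1 + 0.2960) = 0.7716
Zg-188: 77.2%, Zg-190: 22.8%.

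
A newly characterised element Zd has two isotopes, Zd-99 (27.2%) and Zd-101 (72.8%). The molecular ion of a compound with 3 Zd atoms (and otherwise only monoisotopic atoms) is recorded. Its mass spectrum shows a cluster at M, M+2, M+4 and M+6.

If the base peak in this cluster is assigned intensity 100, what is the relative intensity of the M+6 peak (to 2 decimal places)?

89.22

Binomial terms of (0.272 + 0.728)^3: M 0.0201, M+2 0.1616, M+4 0.4325, M+6 0.3858 → M+4 is the base peak.
P(M+4) = C(3,2) × 0.272^1 × 0.728^2 = 3 × 0.2720 × 0.529984 = 0.432467 (base)
P(M+6) = C(3,3) × 0.272^0 × 0.728^3 = 1 × 1.0000 × 0.38582835 = 0.385828
Relative intensity = 0.385828 / 0.432467 × 100 = 89.22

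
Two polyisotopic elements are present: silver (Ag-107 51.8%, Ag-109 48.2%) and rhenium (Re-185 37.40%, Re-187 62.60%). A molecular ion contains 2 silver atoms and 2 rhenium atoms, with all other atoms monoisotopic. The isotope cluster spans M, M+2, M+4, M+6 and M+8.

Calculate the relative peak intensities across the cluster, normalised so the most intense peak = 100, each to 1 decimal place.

10.1 : 52.6 : 100.0 : 82.0 : 24.5

Silver pattern (n=2): 0.268324 : 0.499352 : 0.232324
Rhenium pattern (n=2): 0.139876 : 0.468248 : 0.391876
Convolve the two distributions (both contribute in 2-u steps):
  M: 0.268324×0.139876 = 0.037532
  M+2: 0.268324×0.468248 + 0.499352×0.139876 = 0.195490
  M+4: 0.268324×0.391876 + 0.499352×0.468248 + 0.232324×0.139876 = 0.371467
  M+6: 0.499352×0.391876 + 0.232324×0.468248 = 0.304469
  M+8: 0.232324×0.391876 = 0.091042
Scale to base peak (0.371467) = 100: 10.1 : 52.6 : 100.0 : 82.0 : 24.5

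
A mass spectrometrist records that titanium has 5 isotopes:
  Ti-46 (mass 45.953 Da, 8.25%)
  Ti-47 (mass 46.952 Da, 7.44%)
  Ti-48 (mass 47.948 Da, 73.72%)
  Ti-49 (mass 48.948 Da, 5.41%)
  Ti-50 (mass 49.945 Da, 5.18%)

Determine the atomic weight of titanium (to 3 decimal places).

Ar = Σ fᵢ·mᵢ = 0.0825 × 45.953 + 0.0744 × 46.952 + 0.7372 × 47.948 + 0.0541 × 48.948 + 0.0518 × 49.945
= 3.7911 + 3.4932 + 35.3473 + 2.6481 + 2.5872 = 47.8669 Da

47.867 Da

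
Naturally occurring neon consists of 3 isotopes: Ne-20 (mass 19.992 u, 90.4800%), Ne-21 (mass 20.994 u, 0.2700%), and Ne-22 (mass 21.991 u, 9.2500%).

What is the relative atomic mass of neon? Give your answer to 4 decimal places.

20.1796 u

The abundance-weighted mean is 0.904800 × 19.992 + 0.002700 × 20.994 + 0.092500 × 21.991
= 18.08876 + 0.05668 + 2.03417 = 20.17961 u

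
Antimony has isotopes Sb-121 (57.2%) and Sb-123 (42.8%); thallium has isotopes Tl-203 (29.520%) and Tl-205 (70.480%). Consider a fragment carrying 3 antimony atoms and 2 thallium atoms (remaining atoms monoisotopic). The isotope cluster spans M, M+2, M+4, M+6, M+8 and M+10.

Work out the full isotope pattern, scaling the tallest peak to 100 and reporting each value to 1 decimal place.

Antimony pattern (n=3): 0.18714925 : 0.42010426 : 0.31434374 : 0.07840275
Thallium pattern (n=2): 0.08714304 : 0.41611392 : 0.49674304
Convolve the two distributions (both contribute in 2-u steps):
  M: 0.18714925×0.08714304 = 0.016309
  M+2: 0.18714925×0.41611392 + 0.42010426×0.08714304 = 0.114485
  M+4: 0.18714925×0.49674304 + 0.42010426×0.41611392 + 0.31434374×0.08714304 = 0.295169
  M+6: 0.42010426×0.49674304 + 0.31434374×0.41611392 + 0.07840275×0.08714304 = 0.346319
  M+8: 0.31434374×0.49674304 + 0.07840275×0.41611392 = 0.188773
  M+10: 0.07840275×0.49674304 = 0.038946
Scale to base peak (0.346319) = 100: 4.7 : 33.1 : 85.2 : 100.0 : 54.5 : 11.2

4.7 : 33.1 : 85.2 : 100.0 : 54.5 : 11.2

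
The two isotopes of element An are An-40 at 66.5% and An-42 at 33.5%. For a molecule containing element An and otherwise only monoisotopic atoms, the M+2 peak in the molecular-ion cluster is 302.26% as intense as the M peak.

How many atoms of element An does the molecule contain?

The M+2/M ratio from n An atoms is n · q/p = n · 0.335/0.665.
n = 3.0226 × 0.665/0.335 = 6.00 ≈ 6

6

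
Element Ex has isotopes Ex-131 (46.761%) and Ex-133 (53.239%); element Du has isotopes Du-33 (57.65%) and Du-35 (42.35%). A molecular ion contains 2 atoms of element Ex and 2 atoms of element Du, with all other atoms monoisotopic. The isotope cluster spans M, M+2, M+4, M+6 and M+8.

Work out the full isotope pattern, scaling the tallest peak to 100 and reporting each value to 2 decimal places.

Element Ex pattern (n=2): 0.21865911 : 0.49790178 : 0.28343911
Element Du pattern (n=2): 0.33235225 : 0.4882955 : 0.17935225
Convolve the two distributions (both contribute in 2-u steps):
  M: 0.21865911×0.33235225 = 0.072672
  M+2: 0.21865911×0.4882955 + 0.49790178×0.33235225 = 0.272249
  M+4: 0.21865911×0.17935225 + 0.49790178×0.4882955 + 0.28343911×0.33235225 = 0.376542
  M+6: 0.49790178×0.17935225 + 0.28343911×0.4882955 = 0.227702
  M+8: 0.28343911×0.17935225 = 0.050835
Scale to base peak (0.376542) = 100: 19.30 : 72.30 : 100.00 : 60.47 : 13.50

19.30 : 72.30 : 100.00 : 60.47 : 13.50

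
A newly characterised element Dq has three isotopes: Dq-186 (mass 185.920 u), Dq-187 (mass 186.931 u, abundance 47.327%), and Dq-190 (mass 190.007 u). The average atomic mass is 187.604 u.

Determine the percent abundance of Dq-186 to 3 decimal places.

23.176%

The remaining 52.673% is split between Dq-186 (fraction x) and Dq-190 (fraction 0.52673 − x).
Substituting: 185.920x + 190.007(0.52673 − x) = 99.13516563
(185.920 − 190.007)x = -0.94722148  ⇒  x = 0.23176, y = 0.29497
Dq-186: 23.176%, Dq-190: 29.497%.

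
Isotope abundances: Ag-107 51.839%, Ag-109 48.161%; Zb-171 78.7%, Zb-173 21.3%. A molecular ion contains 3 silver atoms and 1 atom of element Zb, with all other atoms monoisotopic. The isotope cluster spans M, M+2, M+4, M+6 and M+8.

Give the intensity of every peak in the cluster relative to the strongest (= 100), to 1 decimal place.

Silver pattern (n=3): 0.13930601 : 0.38826655 : 0.36071887 : 0.11170857
Element Zb pattern (n=1): 0.7870 : 0.2130
Convolve the two distributions (both contribute in 2-u steps):
  M: 0.13930601×0.7870 = 0.109634
  M+2: 0.13930601×0.2130 + 0.38826655×0.7870 = 0.335238
  M+4: 0.38826655×0.2130 + 0.36071887×0.7870 = 0.366587
  M+6: 0.36071887×0.2130 + 0.11170857×0.7870 = 0.164748
  M+8: 0.11170857×0.2130 = 0.023794
Scale to base peak (0.366587) = 100: 29.9 : 91.4 : 100.0 : 44.9 : 6.5

29.9 : 91.4 : 100.0 : 44.9 : 6.5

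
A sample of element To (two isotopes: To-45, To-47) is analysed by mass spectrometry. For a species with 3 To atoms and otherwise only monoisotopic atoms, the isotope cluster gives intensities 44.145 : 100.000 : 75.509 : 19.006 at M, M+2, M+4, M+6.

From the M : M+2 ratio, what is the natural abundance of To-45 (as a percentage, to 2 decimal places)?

Write p for the To-45 fraction. I(M+2)/I(M) = [C(3,1)·p^2·(1−p)] / p^3 = 3·(1−p)/p = 100.000/44.145 = 2.2653
(1−p)/p = 2.2653/3 = 0.7551  ⇒  p = 1/(1 + 0.7551) = 0.5698
To-45: 56.98%, To-47: 43.02%.

56.98%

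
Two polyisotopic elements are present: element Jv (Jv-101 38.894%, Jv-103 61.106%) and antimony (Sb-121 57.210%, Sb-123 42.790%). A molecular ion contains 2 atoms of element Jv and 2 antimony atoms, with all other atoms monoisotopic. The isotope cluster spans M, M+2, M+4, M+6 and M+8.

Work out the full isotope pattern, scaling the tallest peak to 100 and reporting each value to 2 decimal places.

Element Jv pattern (n=2): 0.15127432 : 0.47533135 : 0.37339432
Antimony pattern (n=2): 0.32729841 : 0.48960318 : 0.18309841
Convolve the two distributions (both contribute in 2-u steps):
  M: 0.15127432×0.32729841 = 0.049512
  M+2: 0.15127432×0.48960318 + 0.47533135×0.32729841 = 0.229640
  M+4: 0.15127432×0.18309841 + 0.47533135×0.48960318 + 0.37339432×0.32729841 = 0.382633
  M+6: 0.47533135×0.18309841 + 0.37339432×0.48960318 = 0.269847
  M+8: 0.37339432×0.18309841 = 0.068368
Scale to base peak (0.382633) = 100: 12.94 : 60.02 : 100.00 : 70.52 : 17.87

12.94 : 60.02 : 100.00 : 70.52 : 17.87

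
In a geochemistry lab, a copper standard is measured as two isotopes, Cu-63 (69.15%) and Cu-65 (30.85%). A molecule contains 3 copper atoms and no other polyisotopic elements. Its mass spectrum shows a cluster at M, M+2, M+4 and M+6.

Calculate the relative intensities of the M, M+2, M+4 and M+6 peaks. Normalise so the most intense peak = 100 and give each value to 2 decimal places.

74.72 : 100.00 : 44.61 : 6.63

The 3 Cu atoms are independent, so intensities follow the terms of (0.6915 + 0.3085)^3.
P(M) = 0.6915^3 = 0.330656
P(M+2) = 3 × 0.6915^2 × 0.3085^1 = 0.442548
P(M+4) = 3 × 0.6915^1 × 0.3085^2 = 0.197435
P(M+6) = 0.3085^3 = 0.029361
The M+2 peak is largest (0.442548); scaling to 100 gives 74.72 : 100.00 : 44.61 : 6.63.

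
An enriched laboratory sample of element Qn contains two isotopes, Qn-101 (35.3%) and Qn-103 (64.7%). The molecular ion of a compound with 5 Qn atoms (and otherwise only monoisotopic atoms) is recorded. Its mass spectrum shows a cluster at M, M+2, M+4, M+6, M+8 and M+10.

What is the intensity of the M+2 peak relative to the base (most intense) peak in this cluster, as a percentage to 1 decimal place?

(0.353 + 0.647)^5 gives M 0.0055, M+2 0.0502, M+4 0.1841, M+6 0.3375, M+8 0.3093, M+10 0.1134; the largest is M+6.
P(M+6) = C(5,3) × 0.353^2 × 0.647^3 = 10 × 0.124609 × 0.27084002 = 0.337491 (base)
P(M+2) = C(5,1) × 0.353^4 × 0.647^1 = 5 × 0.0155274 × 0.6470 = 0.050231
Relative intensity = 0.050231 / 0.337491 × 100 = 14.9

14.9%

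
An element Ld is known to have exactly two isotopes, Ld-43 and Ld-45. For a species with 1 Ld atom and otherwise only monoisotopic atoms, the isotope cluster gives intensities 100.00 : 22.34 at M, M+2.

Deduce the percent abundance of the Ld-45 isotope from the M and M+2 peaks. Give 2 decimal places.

18.26%

If p is the fraction of Ld that is Ld-43, then I(M+2)/I(M) = [C(1,1)·p^0·(1−p)] / p^1 = 1·(1−p)/p = 22.34/100.00 = 0.2234
(1−p)/p = 0.2234/1 = 0.2234  ⇒  p = 1/(1 + 0.2234) = 0.8174
Ld-43: 81.74%, Ld-45: 18.26%.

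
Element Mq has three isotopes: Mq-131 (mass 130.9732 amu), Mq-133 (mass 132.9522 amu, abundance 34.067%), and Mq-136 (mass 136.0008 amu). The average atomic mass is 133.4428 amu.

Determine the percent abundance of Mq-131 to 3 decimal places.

30.222%

The remaining 65.933% is split between Mq-131 (fraction x) and Mq-136 (fraction 0.65933 − x).
Substituting: 130.9732x + 136.0008(0.65933 − x) = 88.149974026
(130.9732 − 136.0008)x = -1.519433438  ⇒  x = 0.30222, y = 0.35711
Mq-131: 30.222%, Mq-136: 35.711%.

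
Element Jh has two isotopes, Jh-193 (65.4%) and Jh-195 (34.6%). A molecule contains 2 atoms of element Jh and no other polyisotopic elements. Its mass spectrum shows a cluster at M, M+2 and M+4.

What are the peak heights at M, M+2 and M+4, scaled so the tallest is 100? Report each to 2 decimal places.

Expanding (0.654 + 0.346)^2:
P(M) = 0.654^2 = 0.427716
P(M+2) = 2 × 0.654^1 × 0.346^1 = 0.452568
P(M+4) = 0.346^2 = 0.119716
The M+2 peak is largest (0.452568); scaling to 100 gives 94.51 : 100.00 : 26.45.

94.51 : 100.00 : 26.45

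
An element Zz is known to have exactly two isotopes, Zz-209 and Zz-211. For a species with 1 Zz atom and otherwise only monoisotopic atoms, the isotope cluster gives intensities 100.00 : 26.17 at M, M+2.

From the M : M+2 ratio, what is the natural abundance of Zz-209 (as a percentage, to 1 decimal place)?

79.3%

Let p = fractional abundance of Zz-209. I(M+2)/I(M) = [C(1,1)·p^0·(1−p)] / p^1 = 1·(1−p)/p = 26.17/100.00 = 0.2617
(1−p)/p = 0.2617/1 = 0.2617  ⇒  p = 1/(1 + 0.2617) = 0.7926
Zz-209: 79.3%, Zz-211: 20.7%.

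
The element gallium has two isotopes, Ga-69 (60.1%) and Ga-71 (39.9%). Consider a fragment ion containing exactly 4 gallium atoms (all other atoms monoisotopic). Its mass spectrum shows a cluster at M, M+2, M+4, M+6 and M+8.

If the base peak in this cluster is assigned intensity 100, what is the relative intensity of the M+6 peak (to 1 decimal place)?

44.1

Binomial terms of (0.601 + 0.399)^4: M 0.1305, M+2 0.3465, M+4 0.3450, M+6 0.1527, M+8 0.0253 → M+2 is the base peak.
P(M+2) = C(4,1) × 0.601^3 × 0.399^1 = 4 × 0.2170818 × 0.3990 = 0.346463 (base)
P(M+6) = C(4,3) × 0.601^1 × 0.399^3 = 4 × 0.6010 × 0.0635212 = 0.152705
Relative intensity = 0.152705 / 0.346463 × 100 = 44.1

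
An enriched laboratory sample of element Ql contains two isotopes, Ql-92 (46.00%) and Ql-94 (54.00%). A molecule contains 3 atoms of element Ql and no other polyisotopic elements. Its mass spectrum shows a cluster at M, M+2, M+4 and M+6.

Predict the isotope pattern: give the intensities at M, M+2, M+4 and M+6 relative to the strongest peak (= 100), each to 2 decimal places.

24.19 : 85.19 : 100.00 : 39.13

The 3 Ql atoms are independent, so intensities follow the terms of (0.4600 + 0.5400)^3.
P(M) = 0.4600^3 = 0.097336
P(M+2) = 3 × 0.4600^2 × 0.5400^1 = 0.342792
P(M+4) = 3 × 0.4600^1 × 0.5400^2 = 0.402408
P(M+6) = 0.5400^3 = 0.157464
The M+4 peak is largest (0.402408); scaling to 100 gives 24.19 : 85.19 : 100.00 : 39.13.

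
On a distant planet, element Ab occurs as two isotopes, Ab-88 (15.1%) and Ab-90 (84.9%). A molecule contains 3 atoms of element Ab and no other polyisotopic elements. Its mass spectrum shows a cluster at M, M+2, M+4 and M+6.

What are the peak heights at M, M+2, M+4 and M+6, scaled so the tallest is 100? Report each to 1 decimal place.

0.6 : 9.5 : 53.4 : 100.0

The 3 Ab atoms are independent, so intensities follow the terms of (0.151 + 0.849)^3.
P(M) = 0.151^3 = 0.003443
P(M+2) = 3 × 0.151^2 × 0.849^1 = 0.058074
P(M+4) = 3 × 0.151^1 × 0.849^2 = 0.326523
P(M+6) = 0.849^3 = 0.611960
The M+6 peak is largest (0.611960); scaling to 100 gives 0.6 : 9.5 : 53.4 : 100.0.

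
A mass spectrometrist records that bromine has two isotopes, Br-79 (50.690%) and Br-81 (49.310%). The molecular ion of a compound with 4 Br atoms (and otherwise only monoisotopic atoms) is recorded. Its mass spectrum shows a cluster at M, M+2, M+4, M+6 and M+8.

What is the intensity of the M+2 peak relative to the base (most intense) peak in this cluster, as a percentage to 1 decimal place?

68.5%

(0.50690 + 0.49310)^4 gives M 0.0660, M+2 0.2569, M+4 0.3749, M+6 0.2431, M+8 0.0591; the largest is M+4.
P(M+4) = C(4,2) × 0.50690^2 × 0.49310^2 = 6 × 0.25694761 × 0.24314761 = 0.374857 (base)
P(M+2) = C(4,1) × 0.50690^3 × 0.49310^1 = 4 × 0.13024674 × 0.4931 = 0.256899
Relative intensity = 0.256899 / 0.374857 × 100 = 68.5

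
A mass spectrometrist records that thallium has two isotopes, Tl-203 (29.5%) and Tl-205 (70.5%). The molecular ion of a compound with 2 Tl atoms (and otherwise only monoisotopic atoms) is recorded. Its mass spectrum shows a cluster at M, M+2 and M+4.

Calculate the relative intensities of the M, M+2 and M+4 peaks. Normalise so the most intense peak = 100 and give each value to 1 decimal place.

Expanding (0.295 + 0.705)^2:
P(M) = 0.295^2 = 0.087025
P(M+2) = 2 × 0.295^1 × 0.705^1 = 0.415950
P(M+4) = 0.705^2 = 0.497025
The M+4 peak is largest (0.497025); scaling to 100 gives 17.5 : 83.7 : 100.0.

17.5 : 83.7 : 100.0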